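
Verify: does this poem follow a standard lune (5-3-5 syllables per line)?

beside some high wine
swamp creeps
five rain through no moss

Line 1: beside(2) + some(1) + high(1) + wine(1) = 5 ✓
Line 2: swamp(1) + creeps(1) = 2 (expected 3)
Line 3: five(1) + rain(1) + through(1) + no(1) + moss(1) = 5 ✓

No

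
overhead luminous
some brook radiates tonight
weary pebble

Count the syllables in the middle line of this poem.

7

The middle line: "some brook radiates tonight": 1+1+3+2 = 7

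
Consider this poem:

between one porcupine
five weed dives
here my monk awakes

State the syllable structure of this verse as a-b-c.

Line 1: between (2), one (1), porcupine (3) → 6
Line 2: five (1), weed (1), dives (1) → 3
Line 3: here (1), my (1), monk (1), awakes (2) → 5

6-3-5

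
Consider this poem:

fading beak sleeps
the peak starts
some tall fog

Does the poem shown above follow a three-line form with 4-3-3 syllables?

Line 1: "fading beak sleeps": 2+1+1 = 4 ✓
Line 2: "the peak starts": 1+1+1 = 3 ✓
Line 3: "some tall fog": 1+1+1 = 3 ✓

Yes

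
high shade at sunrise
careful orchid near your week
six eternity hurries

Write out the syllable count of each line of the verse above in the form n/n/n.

Line 1: high (1), shade (1), at (1), sunrise (2) → 5
Line 2: careful (2), orchid (2), near (1), your (1), week (1) → 7
Line 3: six (1), eternity (4), hurries (2) → 7

5/7/7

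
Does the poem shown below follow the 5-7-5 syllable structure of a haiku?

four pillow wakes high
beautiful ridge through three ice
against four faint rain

Yes

Line 1: four(1) + pillow(2) + wakes(1) + high(1) = 5 ✓
Line 2: beautiful(3) + ridge(1) + through(1) + three(1) + ice(1) = 7 ✓
Line 3: against(2) + four(1) + faint(1) + rain(1) = 5 ✓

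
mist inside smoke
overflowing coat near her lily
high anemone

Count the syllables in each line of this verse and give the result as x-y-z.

Line 1: mist(1) + inside(2) + smoke(1) = 4
Line 2: overflowing(4) + coat(1) + near(1) + her(1) + lily(2) = 9
Line 3: high(1) + anemone(4) = 5

4-9-5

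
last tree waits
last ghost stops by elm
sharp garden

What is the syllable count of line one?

3

Line one: "last tree waits": 1+1+1 = 3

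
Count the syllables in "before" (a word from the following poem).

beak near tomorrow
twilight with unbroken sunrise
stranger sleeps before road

2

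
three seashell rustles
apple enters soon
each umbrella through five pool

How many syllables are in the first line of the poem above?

The first line: "three seashell rustles": 1+2+2 = 5

5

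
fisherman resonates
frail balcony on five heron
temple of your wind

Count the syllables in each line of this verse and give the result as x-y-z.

Line 1: "fisherman resonates": 3+3 = 6
Line 2: "frail balcony on five heron": 1+3+1+1+2 = 8
Line 3: "temple of your wind": 2+1+1+1 = 5

6-8-5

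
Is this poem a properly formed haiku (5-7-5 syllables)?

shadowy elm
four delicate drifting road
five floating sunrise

Line 1: "shadowy elm": 3+1 = 4 (expected 5)
Line 2: "four delicate drifting road": 1+3+2+1 = 7 ✓
Line 3: "five floating sunrise": 1+2+2 = 5 ✓

No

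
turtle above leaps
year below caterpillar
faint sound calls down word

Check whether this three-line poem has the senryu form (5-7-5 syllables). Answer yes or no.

Line 1: "turtle above leaps": 2+2+1 = 5 ✓
Line 2: "year below caterpillar": 1+2+4 = 7 ✓
Line 3: "faint sound calls down word": 1+1+1+1+1 = 5 ✓

Yes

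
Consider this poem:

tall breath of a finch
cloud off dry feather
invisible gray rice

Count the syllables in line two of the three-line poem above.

Line two: cloud(1) + off(1) + dry(1) + feather(2) = 5

5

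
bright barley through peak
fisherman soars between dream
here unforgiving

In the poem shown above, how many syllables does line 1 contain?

Line 1: bright(1) + barley(2) + through(1) + peak(1) = 5

5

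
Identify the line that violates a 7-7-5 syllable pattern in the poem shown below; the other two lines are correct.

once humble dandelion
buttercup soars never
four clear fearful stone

The second line

Line 1: once (1), humble (2), dandelion (4) → 7 ✓
Line 2: buttercup (3), soars (1), never (2) → 6 (expected 7)
Line 3: four (1), clear (1), fearful (2), stone (1) → 5 ✓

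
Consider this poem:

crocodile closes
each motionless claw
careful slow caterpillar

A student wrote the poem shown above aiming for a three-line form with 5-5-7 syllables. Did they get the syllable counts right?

Yes

Line 1: crocodile (3), closes (2) → 5 ✓
Line 2: each (1), motionless (3), claw (1) → 5 ✓
Line 3: careful (2), slow (1), caterpillar (4) → 7 ✓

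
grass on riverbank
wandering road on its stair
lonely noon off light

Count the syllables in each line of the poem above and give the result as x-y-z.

5-7-5

Line 1: grass (1), on (1), riverbank (3) → 5
Line 2: wandering (3), road (1), on (1), its (1), stair (1) → 7
Line 3: lonely (2), noon (1), off (1), light (1) → 5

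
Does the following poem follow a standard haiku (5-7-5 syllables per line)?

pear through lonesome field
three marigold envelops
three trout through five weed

Line 1: pear (1), through (1), lonesome (2), field (1) → 5 ✓
Line 2: three (1), marigold (3), envelops (3) → 7 ✓
Line 3: three (1), trout (1), through (1), five (1), weed (1) → 5 ✓

Yes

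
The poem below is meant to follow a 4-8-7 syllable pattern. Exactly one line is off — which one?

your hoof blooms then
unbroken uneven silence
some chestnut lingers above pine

Line 3

Line 1: your(1) + hoof(1) + blooms(1) + then(1) = 4 ✓
Line 2: unbroken(3) + uneven(3) + silence(2) = 8 ✓
Line 3: some(1) + chestnut(2) + lingers(2) + above(2) + pine(1) = 8 (expected 7)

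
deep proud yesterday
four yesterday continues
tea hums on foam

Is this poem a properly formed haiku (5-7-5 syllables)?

No

Line 1: deep (1), proud (1), yesterday (3) → 5 ✓
Line 2: four (1), yesterday (3), continues (3) → 7 ✓
Line 3: tea (1), hums (1), on (1), foam (1) → 4 (expected 5)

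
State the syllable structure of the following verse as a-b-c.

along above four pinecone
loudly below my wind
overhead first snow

Line 1: along (2), above (2), four (1), pinecone (2) → 7
Line 2: loudly (2), below (2), my (1), wind (1) → 6
Line 3: overhead (3), first (1), snow (1) → 5

7-6-5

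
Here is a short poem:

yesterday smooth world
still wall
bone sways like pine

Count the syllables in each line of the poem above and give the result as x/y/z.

Line 1: yesterday(3) + smooth(1) + world(1) = 5
Line 2: still(1) + wall(1) = 2
Line 3: bone(1) + sways(1) + like(1) + pine(1) = 4

5/2/4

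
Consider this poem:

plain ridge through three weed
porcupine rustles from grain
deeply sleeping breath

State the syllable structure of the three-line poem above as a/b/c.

5/7/5

Line 1: plain (1), ridge (1), through (1), three (1), weed (1) → 5
Line 2: porcupine (3), rustles (2), from (1), grain (1) → 7
Line 3: deeply (2), sleeping (2), breath (1) → 5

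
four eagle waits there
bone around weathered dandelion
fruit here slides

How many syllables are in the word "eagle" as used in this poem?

"eagle" has 2 syllables.

2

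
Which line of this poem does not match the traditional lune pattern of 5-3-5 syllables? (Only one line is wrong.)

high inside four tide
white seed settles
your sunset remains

The second line

Line 1: high (1), inside (2), four (1), tide (1) → 5 ✓
Line 2: white (1), seed (1), settles (2) → 4 (expected 3)
Line 3: your (1), sunset (2), remains (2) → 5 ✓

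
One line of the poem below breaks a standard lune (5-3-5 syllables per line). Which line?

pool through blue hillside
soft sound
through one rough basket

Line 2

Line 1: pool(1) + through(1) + blue(1) + hillside(2) = 5 ✓
Line 2: soft(1) + sound(1) = 2 (expected 3)
Line 3: through(1) + one(1) + rough(1) + basket(2) = 5 ✓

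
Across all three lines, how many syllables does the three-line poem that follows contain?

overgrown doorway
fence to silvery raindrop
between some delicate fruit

19

Line 1: overgrown(3) + doorway(2) = 5
Line 2: fence(1) + to(1) + silvery(3) + raindrop(2) = 7
Line 3: between(2) + some(1) + delicate(3) + fruit(1) = 7
Total: 5 + 7 + 7 = 19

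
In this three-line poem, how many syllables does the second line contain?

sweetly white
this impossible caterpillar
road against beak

9

The second line: this(1) + impossible(4) + caterpillar(4) = 9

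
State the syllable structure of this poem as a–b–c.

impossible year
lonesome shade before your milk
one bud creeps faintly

Line 1: "impossible year": 4+1 = 5
Line 2: "lonesome shade before your milk": 2+1+2+1+1 = 7
Line 3: "one bud creeps faintly": 1+1+1+2 = 5

5–7–5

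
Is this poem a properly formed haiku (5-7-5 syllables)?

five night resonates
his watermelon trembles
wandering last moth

Yes

Line 1: five(1) + night(1) + resonates(3) = 5 ✓
Line 2: his(1) + watermelon(4) + trembles(2) = 7 ✓
Line 3: wandering(3) + last(1) + moth(1) = 5 ✓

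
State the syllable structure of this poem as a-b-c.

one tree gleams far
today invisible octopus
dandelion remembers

4-9-7

Line 1: "one tree gleams far": 1+1+1+1 = 4
Line 2: "today invisible octopus": 2+4+3 = 9
Line 3: "dandelion remembers": 4+3 = 7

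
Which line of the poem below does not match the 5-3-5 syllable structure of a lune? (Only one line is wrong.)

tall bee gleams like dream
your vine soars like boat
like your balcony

Line 2

Line 1: "tall bee gleams like dream": 1+1+1+1+1 = 5 ✓
Line 2: "your vine soars like boat": 1+1+1+1+1 = 5 (expected 3)
Line 3: "like your balcony": 1+1+3 = 5 ✓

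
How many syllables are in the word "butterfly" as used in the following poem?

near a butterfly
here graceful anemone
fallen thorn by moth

"butterfly" has 3 syllables.

3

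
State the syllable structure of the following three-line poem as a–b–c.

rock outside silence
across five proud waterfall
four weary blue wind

Line 1: rock (1), outside (2), silence (2) → 5
Line 2: across (2), five (1), proud (1), waterfall (3) → 7
Line 3: four (1), weary (2), blue (1), wind (1) → 5

5–7–5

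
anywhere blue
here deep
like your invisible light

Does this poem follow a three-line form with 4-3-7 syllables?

Line 1: anywhere (3), blue (1) → 4 ✓
Line 2: here (1), deep (1) → 2 (expected 3)
Line 3: like (1), your (1), invisible (4), light (1) → 7 ✓

No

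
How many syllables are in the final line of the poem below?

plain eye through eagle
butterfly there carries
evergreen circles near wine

7

The final line: evergreen(3) + circles(2) + near(1) + wine(1) = 7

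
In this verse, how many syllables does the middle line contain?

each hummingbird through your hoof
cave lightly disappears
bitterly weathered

The middle line: "cave lightly disappears": 1+2+3 = 6

6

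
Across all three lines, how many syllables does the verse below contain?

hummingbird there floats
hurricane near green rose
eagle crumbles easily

18

Line 1: hummingbird(3) + there(1) + floats(1) = 5
Line 2: hurricane(3) + near(1) + green(1) + rose(1) = 6
Line 3: eagle(2) + crumbles(2) + easily(3) = 7
Total: 5 + 6 + 7 = 18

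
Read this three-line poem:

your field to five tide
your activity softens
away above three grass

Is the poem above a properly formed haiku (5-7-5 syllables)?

Line 1: your (1), field (1), to (1), five (1), tide (1) → 5 ✓
Line 2: your (1), activity (4), softens (2) → 7 ✓
Line 3: away (2), above (2), three (1), grass (1) → 6 (expected 5)

No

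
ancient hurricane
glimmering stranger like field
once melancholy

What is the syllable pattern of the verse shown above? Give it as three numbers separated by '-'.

5-7-5

Line 1: ancient (2), hurricane (3) → 5
Line 2: glimmering (3), stranger (2), like (1), field (1) → 7
Line 3: once (1), melancholy (4) → 5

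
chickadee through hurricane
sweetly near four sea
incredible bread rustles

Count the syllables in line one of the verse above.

7

Line one: "chickadee through hurricane": 3+1+3 = 7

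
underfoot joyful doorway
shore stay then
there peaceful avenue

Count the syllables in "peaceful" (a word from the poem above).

2

"peaceful" has 2 syllables.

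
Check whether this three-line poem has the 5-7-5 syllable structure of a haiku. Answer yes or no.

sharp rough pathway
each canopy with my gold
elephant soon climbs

No

Line 1: sharp (1), rough (1), pathway (2) → 4 (expected 5)
Line 2: each (1), canopy (3), with (1), my (1), gold (1) → 7 ✓
Line 3: elephant (3), soon (1), climbs (1) → 5 ✓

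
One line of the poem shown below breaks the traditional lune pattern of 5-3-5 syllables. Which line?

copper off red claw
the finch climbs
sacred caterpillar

Line 3

Line 1: copper(2) + off(1) + red(1) + claw(1) = 5 ✓
Line 2: the(1) + finch(1) + climbs(1) = 3 ✓
Line 3: sacred(2) + caterpillar(4) = 6 (expected 5)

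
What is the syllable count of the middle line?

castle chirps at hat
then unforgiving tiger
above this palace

7

The middle line: then(1) + unforgiving(4) + tiger(2) = 7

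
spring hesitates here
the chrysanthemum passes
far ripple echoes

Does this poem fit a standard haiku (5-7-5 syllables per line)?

Line 1: spring(1) + hesitates(3) + here(1) = 5 ✓
Line 2: the(1) + chrysanthemum(4) + passes(2) = 7 ✓
Line 3: far(1) + ripple(2) + echoes(2) = 5 ✓

Yes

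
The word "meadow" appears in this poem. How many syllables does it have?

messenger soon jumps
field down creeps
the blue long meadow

"meadow" has 2 syllables.

2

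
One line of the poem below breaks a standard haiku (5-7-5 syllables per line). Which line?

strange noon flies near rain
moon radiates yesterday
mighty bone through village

Line 1: strange(1) + noon(1) + flies(1) + near(1) + rain(1) = 5 ✓
Line 2: moon(1) + radiates(3) + yesterday(3) = 7 ✓
Line 3: mighty(2) + bone(1) + through(1) + village(2) = 6 (expected 5)

The third line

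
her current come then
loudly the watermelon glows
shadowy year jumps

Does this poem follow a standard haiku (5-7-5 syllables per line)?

No

Line 1: "her current come then": 1+2+1+1 = 5 ✓
Line 2: "loudly the watermelon glows": 2+1+4+1 = 8 (expected 7)
Line 3: "shadowy year jumps": 3+1+1 = 5 ✓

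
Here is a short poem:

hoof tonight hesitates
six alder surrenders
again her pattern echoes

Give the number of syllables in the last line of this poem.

7

The last line: again (2), her (1), pattern (2), echoes (2) → 7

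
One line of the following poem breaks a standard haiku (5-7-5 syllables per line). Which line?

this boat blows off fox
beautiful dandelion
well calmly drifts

The third line

Line 1: "this boat blows off fox": 1+1+1+1+1 = 5 ✓
Line 2: "beautiful dandelion": 3+4 = 7 ✓
Line 3: "well calmly drifts": 1+2+1 = 4 (expected 5)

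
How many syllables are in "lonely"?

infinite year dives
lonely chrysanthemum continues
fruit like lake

2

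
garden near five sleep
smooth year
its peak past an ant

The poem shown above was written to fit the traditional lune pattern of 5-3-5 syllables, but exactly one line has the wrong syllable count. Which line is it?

Line 2

Line 1: garden (2), near (1), five (1), sleep (1) → 5 ✓
Line 2: smooth (1), year (1) → 2 (expected 3)
Line 3: its (1), peak (1), past (1), an (1), ant (1) → 5 ✓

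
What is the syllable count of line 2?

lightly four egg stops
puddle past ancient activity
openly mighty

9

Line 2: puddle (2), past (1), ancient (2), activity (4) → 9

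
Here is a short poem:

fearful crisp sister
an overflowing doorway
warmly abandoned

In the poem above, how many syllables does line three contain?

Line three: warmly (2), abandoned (3) → 5

5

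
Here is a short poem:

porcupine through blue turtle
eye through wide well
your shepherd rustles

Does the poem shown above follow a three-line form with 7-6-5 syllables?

No

Line 1: "porcupine through blue turtle": 3+1+1+2 = 7 ✓
Line 2: "eye through wide well": 1+1+1+1 = 4 (expected 6)
Line 3: "your shepherd rustles": 1+2+2 = 5 ✓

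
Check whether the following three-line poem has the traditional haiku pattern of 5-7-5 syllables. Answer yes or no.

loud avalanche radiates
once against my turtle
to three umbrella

Line 1: loud(1) + avalanche(3) + radiates(3) = 7 (expected 5)
Line 2: once(1) + against(2) + my(1) + turtle(2) = 6 (expected 7)
Line 3: to(1) + three(1) + umbrella(3) = 5 ✓

No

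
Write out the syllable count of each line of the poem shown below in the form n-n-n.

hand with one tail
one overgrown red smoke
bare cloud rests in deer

4-6-5

Line 1: hand (1), with (1), one (1), tail (1) → 4
Line 2: one (1), overgrown (3), red (1), smoke (1) → 6
Line 3: bare (1), cloud (1), rests (1), in (1), deer (1) → 5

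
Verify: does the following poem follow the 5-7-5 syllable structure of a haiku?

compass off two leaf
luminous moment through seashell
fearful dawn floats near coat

Line 1: compass (2), off (1), two (1), leaf (1) → 5 ✓
Line 2: luminous (3), moment (2), through (1), seashell (2) → 8 (expected 7)
Line 3: fearful (2), dawn (1), floats (1), near (1), coat (1) → 6 (expected 5)

No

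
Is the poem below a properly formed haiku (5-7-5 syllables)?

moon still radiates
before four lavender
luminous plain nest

Line 1: "moon still radiates": 1+1+3 = 5 ✓
Line 2: "before four lavender": 2+1+3 = 6 (expected 7)
Line 3: "luminous plain nest": 3+1+1 = 5 ✓

No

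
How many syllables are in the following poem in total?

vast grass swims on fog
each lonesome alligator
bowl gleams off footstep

17

Line 1: "vast grass swims on fog": 1+1+1+1+1 = 5
Line 2: "each lonesome alligator": 1+2+4 = 7
Line 3: "bowl gleams off footstep": 1+1+1+2 = 5
Total: 5 + 7 + 5 = 17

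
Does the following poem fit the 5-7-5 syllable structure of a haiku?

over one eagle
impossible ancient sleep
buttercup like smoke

Yes

Line 1: over(2) + one(1) + eagle(2) = 5 ✓
Line 2: impossible(4) + ancient(2) + sleep(1) = 7 ✓
Line 3: buttercup(3) + like(1) + smoke(1) = 5 ✓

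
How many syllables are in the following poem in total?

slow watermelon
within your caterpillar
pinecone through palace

17

Line 1: slow(1) + watermelon(4) = 5
Line 2: within(2) + your(1) + caterpillar(4) = 7
Line 3: pinecone(2) + through(1) + palace(2) = 5
Total: 5 + 7 + 5 = 17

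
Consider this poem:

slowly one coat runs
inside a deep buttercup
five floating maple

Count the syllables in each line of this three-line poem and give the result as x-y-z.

5-7-5

Line 1: "slowly one coat runs": 2+1+1+1 = 5
Line 2: "inside a deep buttercup": 2+1+1+3 = 7
Line 3: "five floating maple": 1+2+2 = 5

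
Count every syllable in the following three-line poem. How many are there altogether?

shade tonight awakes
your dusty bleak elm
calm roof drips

13

Line 1: shade (1), tonight (2), awakes (2) → 5
Line 2: your (1), dusty (2), bleak (1), elm (1) → 5
Line 3: calm (1), roof (1), drips (1) → 3
Total: 5 + 5 + 3 = 13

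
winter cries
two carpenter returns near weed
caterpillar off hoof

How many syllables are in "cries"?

"cries" has 1 syllable.

1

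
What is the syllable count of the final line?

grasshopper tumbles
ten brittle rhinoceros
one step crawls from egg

5

The final line: one (1), step (1), crawls (1), from (1), egg (1) → 5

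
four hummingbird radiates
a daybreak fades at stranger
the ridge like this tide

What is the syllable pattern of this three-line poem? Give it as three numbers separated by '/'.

Line 1: four(1) + hummingbird(3) + radiates(3) = 7
Line 2: a(1) + daybreak(2) + fades(1) + at(1) + stranger(2) = 7
Line 3: the(1) + ridge(1) + like(1) + this(1) + tide(1) = 5

7/7/5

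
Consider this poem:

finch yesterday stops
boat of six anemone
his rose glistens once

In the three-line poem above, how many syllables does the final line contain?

5

The final line: his(1) + rose(1) + glistens(2) + once(1) = 5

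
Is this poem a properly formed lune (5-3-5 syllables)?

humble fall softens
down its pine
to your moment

No

Line 1: humble (2), fall (1), softens (2) → 5 ✓
Line 2: down (1), its (1), pine (1) → 3 ✓
Line 3: to (1), your (1), moment (2) → 4 (expected 5)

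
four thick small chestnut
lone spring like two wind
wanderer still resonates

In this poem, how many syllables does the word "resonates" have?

"resonates" has 3 syllables.

3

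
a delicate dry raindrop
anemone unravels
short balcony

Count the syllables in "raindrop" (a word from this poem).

2

"raindrop" has 2 syllables.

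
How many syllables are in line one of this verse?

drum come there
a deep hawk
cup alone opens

Line one: drum (1), come (1), there (1) → 3

3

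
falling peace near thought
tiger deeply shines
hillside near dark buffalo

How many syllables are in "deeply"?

2

"deeply" has 2 syllables.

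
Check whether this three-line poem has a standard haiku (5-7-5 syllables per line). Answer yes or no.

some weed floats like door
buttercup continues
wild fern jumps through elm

No

Line 1: some(1) + weed(1) + floats(1) + like(1) + door(1) = 5 ✓
Line 2: buttercup(3) + continues(3) = 6 (expected 7)
Line 3: wild(1) + fern(1) + jumps(1) + through(1) + elm(1) = 5 ✓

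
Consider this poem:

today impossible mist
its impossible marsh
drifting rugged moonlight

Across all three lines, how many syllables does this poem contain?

19

Line 1: today(2) + impossible(4) + mist(1) = 7
Line 2: its(1) + impossible(4) + marsh(1) = 6
Line 3: drifting(2) + rugged(2) + moonlight(2) = 6
Total: 7 + 6 + 6 = 19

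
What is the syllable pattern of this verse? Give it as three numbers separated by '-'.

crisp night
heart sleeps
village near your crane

Line 1: crisp (1), night (1) → 2
Line 2: heart (1), sleeps (1) → 2
Line 3: village (2), near (1), your (1), crane (1) → 5

2-2-5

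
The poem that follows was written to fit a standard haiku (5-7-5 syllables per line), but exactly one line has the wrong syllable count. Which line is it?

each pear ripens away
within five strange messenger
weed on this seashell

Line 1

Line 1: each (1), pear (1), ripens (2), away (2) → 6 (expected 5)
Line 2: within (2), five (1), strange (1), messenger (3) → 7 ✓
Line 3: weed (1), on (1), this (1), seashell (2) → 5 ✓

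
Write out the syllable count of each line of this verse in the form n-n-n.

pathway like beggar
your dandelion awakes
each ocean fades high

5-7-5

Line 1: pathway(2) + like(1) + beggar(2) = 5
Line 2: your(1) + dandelion(4) + awakes(2) = 7
Line 3: each(1) + ocean(2) + fades(1) + high(1) = 5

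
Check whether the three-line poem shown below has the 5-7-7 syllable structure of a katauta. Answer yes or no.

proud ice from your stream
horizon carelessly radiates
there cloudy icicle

No

Line 1: proud (1), ice (1), from (1), your (1), stream (1) → 5 ✓
Line 2: horizon (3), carelessly (3), radiates (3) → 9 (expected 7)
Line 3: there (1), cloudy (2), icicle (3) → 6 (expected 7)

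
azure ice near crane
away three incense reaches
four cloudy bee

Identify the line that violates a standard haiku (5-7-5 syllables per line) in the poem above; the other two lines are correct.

Line 3

Line 1: azure (2), ice (1), near (1), crane (1) → 5 ✓
Line 2: away (2), three (1), incense (2), reaches (2) → 7 ✓
Line 3: four (1), cloudy (2), bee (1) → 4 (expected 5)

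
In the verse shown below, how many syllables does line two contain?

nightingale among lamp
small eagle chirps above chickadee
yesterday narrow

Line two: "small eagle chirps above chickadee": 1+2+1+2+3 = 9

9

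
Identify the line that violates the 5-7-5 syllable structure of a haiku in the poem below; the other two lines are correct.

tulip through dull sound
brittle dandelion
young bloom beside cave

Line 2

Line 1: "tulip through dull sound": 2+1+1+1 = 5 ✓
Line 2: "brittle dandelion": 2+4 = 6 (expected 7)
Line 3: "young bloom beside cave": 1+1+2+1 = 5 ✓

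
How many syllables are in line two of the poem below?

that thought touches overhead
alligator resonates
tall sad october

Line two: alligator(4) + resonates(3) = 7

7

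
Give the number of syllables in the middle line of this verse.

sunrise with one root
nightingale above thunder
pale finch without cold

The middle line: nightingale(3) + above(2) + thunder(2) = 7

7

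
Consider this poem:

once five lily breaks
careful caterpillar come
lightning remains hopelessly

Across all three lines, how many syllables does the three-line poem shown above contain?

Line 1: "once five lily breaks": 1+1+2+1 = 5
Line 2: "careful caterpillar come": 2+4+1 = 7
Line 3: "lightning remains hopelessly": 2+2+3 = 7
Total: 5 + 7 + 7 = 19

19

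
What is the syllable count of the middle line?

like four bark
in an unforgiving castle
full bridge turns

8

The middle line: in(1) + an(1) + unforgiving(4) + castle(2) = 8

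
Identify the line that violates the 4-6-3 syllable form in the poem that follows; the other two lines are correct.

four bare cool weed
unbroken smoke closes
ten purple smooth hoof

Line 1: four(1) + bare(1) + cool(1) + weed(1) = 4 ✓
Line 2: unbroken(3) + smoke(1) + closes(2) = 6 ✓
Line 3: ten(1) + purple(2) + smooth(1) + hoof(1) = 5 (expected 3)

Line 3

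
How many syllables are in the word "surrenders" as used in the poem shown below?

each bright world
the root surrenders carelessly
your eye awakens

3

"surrenders" has 3 syllables.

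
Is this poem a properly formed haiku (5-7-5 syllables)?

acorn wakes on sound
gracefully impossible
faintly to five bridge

Yes

Line 1: "acorn wakes on sound": 2+1+1+1 = 5 ✓
Line 2: "gracefully impossible": 3+4 = 7 ✓
Line 3: "faintly to five bridge": 2+1+1+1 = 5 ✓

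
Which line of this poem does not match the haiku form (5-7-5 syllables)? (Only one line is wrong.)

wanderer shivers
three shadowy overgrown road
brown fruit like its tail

Line 1: "wanderer shivers": 3+2 = 5 ✓
Line 2: "three shadowy overgrown road": 1+3+3+1 = 8 (expected 7)
Line 3: "brown fruit like its tail": 1+1+1+1+1 = 5 ✓

The second line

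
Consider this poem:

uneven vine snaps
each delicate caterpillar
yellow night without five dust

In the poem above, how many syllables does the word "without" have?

2

"without" has 2 syllables.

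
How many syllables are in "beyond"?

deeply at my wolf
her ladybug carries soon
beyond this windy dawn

2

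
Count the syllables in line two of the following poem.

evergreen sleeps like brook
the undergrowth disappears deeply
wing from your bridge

9

Line two: the (1), undergrowth (3), disappears (3), deeply (2) → 9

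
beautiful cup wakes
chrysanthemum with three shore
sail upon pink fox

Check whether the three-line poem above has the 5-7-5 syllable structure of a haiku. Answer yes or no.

Line 1: beautiful (3), cup (1), wakes (1) → 5 ✓
Line 2: chrysanthemum (4), with (1), three (1), shore (1) → 7 ✓
Line 3: sail (1), upon (2), pink (1), fox (1) → 5 ✓

Yes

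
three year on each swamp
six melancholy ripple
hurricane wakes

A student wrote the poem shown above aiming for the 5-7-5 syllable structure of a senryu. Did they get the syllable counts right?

No

Line 1: three (1), year (1), on (1), each (1), swamp (1) → 5 ✓
Line 2: six (1), melancholy (4), ripple (2) → 7 ✓
Line 3: hurricane (3), wakes (1) → 4 (expected 5)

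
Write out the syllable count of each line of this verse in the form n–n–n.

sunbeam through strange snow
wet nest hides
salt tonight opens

Line 1: sunbeam (2), through (1), strange (1), snow (1) → 5
Line 2: wet (1), nest (1), hides (1) → 3
Line 3: salt (1), tonight (2), opens (2) → 5

5–3–5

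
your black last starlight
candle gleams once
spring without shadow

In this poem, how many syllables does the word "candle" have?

"candle" has 2 syllables.

2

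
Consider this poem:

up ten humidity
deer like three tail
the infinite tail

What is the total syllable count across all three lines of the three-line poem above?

15

Line 1: "up ten humidity": 1+1+4 = 6
Line 2: "deer like three tail": 1+1+1+1 = 4
Line 3: "the infinite tail": 1+3+1 = 5
Total: 6 + 4 + 5 = 15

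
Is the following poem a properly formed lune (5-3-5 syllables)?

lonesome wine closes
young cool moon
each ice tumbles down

Yes

Line 1: lonesome (2), wine (1), closes (2) → 5 ✓
Line 2: young (1), cool (1), moon (1) → 3 ✓
Line 3: each (1), ice (1), tumbles (2), down (1) → 5 ✓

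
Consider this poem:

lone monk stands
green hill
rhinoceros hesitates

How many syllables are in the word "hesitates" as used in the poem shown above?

3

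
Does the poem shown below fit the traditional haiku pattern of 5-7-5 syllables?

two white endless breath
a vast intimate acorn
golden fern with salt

Yes

Line 1: "two white endless breath": 1+1+2+1 = 5 ✓
Line 2: "a vast intimate acorn": 1+1+3+2 = 7 ✓
Line 3: "golden fern with salt": 2+1+1+1 = 5 ✓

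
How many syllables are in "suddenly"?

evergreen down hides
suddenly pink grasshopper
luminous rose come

3

"suddenly" has 3 syllables.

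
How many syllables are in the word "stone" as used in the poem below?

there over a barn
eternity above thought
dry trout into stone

1

"stone" has 1 syllable.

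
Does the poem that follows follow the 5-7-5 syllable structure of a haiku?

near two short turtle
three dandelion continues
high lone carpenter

No

Line 1: "near two short turtle": 1+1+1+2 = 5 ✓
Line 2: "three dandelion continues": 1+4+3 = 8 (expected 7)
Line 3: "high lone carpenter": 1+1+3 = 5 ✓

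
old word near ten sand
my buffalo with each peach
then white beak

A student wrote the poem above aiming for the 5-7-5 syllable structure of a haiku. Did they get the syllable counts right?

No

Line 1: old (1), word (1), near (1), ten (1), sand (1) → 5 ✓
Line 2: my (1), buffalo (3), with (1), each (1), peach (1) → 7 ✓
Line 3: then (1), white (1), beak (1) → 3 (expected 5)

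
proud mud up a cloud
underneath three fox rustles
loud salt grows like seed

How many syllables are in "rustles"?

2

"rustles" has 2 syllables.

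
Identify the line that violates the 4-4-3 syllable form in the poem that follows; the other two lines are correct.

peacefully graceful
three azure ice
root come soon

Line 1

Line 1: peacefully(3) + graceful(2) = 5 (expected 4)
Line 2: three(1) + azure(2) + ice(1) = 4 ✓
Line 3: root(1) + come(1) + soon(1) = 3 ✓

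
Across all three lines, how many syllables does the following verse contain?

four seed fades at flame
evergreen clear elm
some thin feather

14

Line 1: four (1), seed (1), fades (1), at (1), flame (1) → 5
Line 2: evergreen (3), clear (1), elm (1) → 5
Line 3: some (1), thin (1), feather (2) → 4
Total: 5 + 5 + 4 = 14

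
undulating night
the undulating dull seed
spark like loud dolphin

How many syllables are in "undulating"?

"undulating" has 4 syllables.

4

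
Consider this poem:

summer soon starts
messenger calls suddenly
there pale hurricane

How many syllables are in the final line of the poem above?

The final line: there(1) + pale(1) + hurricane(3) = 5

5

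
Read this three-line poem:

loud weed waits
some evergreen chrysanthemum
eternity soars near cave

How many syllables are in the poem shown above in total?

18

Line 1: loud(1) + weed(1) + waits(1) = 3
Line 2: some(1) + evergreen(3) + chrysanthemum(4) = 8
Line 3: eternity(4) + soars(1) + near(1) + cave(1) = 7
Total: 3 + 8 + 7 = 18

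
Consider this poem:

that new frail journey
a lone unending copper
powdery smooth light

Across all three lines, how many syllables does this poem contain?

Line 1: that (1), new (1), frail (1), journey (2) → 5
Line 2: a (1), lone (1), unending (3), copper (2) → 7
Line 3: powdery (3), smooth (1), light (1) → 5
Total: 5 + 7 + 5 = 17

17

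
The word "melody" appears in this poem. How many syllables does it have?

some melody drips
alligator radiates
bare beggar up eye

"melody" has 3 syllables.

3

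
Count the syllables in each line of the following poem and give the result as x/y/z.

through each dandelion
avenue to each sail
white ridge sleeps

Line 1: through (1), each (1), dandelion (4) → 6
Line 2: avenue (3), to (1), each (1), sail (1) → 6
Line 3: white (1), ridge (1), sleeps (1) → 3

6/6/3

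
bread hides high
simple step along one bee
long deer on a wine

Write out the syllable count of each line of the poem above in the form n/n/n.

3/7/5

Line 1: "bread hides high": 1+1+1 = 3
Line 2: "simple step along one bee": 2+1+2+1+1 = 7
Line 3: "long deer on a wine": 1+1+1+1+1 = 5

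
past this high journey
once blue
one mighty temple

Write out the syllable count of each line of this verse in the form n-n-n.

Line 1: past (1), this (1), high (1), journey (2) → 5
Line 2: once (1), blue (1) → 2
Line 3: one (1), mighty (2), temple (2) → 5

5-2-5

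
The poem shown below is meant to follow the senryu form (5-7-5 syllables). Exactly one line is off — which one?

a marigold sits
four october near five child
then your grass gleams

Line 1: "a marigold sits": 1+3+1 = 5 ✓
Line 2: "four october near five child": 1+3+1+1+1 = 7 ✓
Line 3: "then your grass gleams": 1+1+1+1 = 4 (expected 5)

The third line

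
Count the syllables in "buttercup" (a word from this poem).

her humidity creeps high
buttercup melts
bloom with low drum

"buttercup" has 3 syllables.

3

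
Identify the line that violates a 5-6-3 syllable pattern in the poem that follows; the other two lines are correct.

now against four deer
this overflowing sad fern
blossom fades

Line 2

Line 1: now(1) + against(2) + four(1) + deer(1) = 5 ✓
Line 2: this(1) + overflowing(4) + sad(1) + fern(1) = 7 (expected 6)
Line 3: blossom(2) + fades(1) = 3 ✓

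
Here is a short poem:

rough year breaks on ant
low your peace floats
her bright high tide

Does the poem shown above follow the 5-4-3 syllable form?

No

Line 1: rough (1), year (1), breaks (1), on (1), ant (1) → 5 ✓
Line 2: low (1), your (1), peace (1), floats (1) → 4 ✓
Line 3: her (1), bright (1), high (1), tide (1) → 4 (expected 3)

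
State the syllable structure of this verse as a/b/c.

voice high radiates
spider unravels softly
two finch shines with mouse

Line 1: voice (1), high (1), radiates (3) → 5
Line 2: spider (2), unravels (3), softly (2) → 7
Line 3: two (1), finch (1), shines (1), with (1), mouse (1) → 5

5/7/5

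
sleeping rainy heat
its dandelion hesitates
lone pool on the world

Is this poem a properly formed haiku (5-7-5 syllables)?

No

Line 1: sleeping (2), rainy (2), heat (1) → 5 ✓
Line 2: its (1), dandelion (4), hesitates (3) → 8 (expected 7)
Line 3: lone (1), pool (1), on (1), the (1), world (1) → 5 ✓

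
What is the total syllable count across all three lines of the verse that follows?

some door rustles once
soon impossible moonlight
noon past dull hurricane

18

Line 1: some (1), door (1), rustles (2), once (1) → 5
Line 2: soon (1), impossible (4), moonlight (2) → 7
Line 3: noon (1), past (1), dull (1), hurricane (3) → 6
Total: 5 + 7 + 6 = 18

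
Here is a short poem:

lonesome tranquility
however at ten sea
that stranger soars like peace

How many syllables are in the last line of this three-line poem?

The last line: that (1), stranger (2), soars (1), like (1), peace (1) → 6

6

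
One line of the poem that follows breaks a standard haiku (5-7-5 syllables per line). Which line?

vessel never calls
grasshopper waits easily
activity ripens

Line 3

Line 1: "vessel never calls": 2+2+1 = 5 ✓
Line 2: "grasshopper waits easily": 3+1+3 = 7 ✓
Line 3: "activity ripens": 4+2 = 6 (expected 5)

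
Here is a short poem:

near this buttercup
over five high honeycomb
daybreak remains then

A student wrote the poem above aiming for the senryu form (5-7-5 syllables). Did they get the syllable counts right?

Yes

Line 1: "near this buttercup": 1+1+3 = 5 ✓
Line 2: "over five high honeycomb": 2+1+1+3 = 7 ✓
Line 3: "daybreak remains then": 2+2+1 = 5 ✓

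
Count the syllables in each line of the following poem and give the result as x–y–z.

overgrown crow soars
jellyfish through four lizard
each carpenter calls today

Line 1: overgrown(3) + crow(1) + soars(1) = 5
Line 2: jellyfish(3) + through(1) + four(1) + lizard(2) = 7
Line 3: each(1) + carpenter(3) + calls(1) + today(2) = 7

5–7–7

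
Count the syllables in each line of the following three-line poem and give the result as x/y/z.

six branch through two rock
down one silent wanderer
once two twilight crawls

5/7/5

Line 1: "six branch through two rock": 1+1+1+1+1 = 5
Line 2: "down one silent wanderer": 1+1+2+3 = 7
Line 3: "once two twilight crawls": 1+1+2+1 = 5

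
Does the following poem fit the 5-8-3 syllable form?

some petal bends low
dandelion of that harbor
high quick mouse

Yes

Line 1: some(1) + petal(2) + bends(1) + low(1) = 5 ✓
Line 2: dandelion(4) + of(1) + that(1) + harbor(2) = 8 ✓
Line 3: high(1) + quick(1) + mouse(1) = 3 ✓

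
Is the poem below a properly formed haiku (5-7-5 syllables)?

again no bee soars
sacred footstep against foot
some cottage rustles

Yes

Line 1: again(2) + no(1) + bee(1) + soars(1) = 5 ✓
Line 2: sacred(2) + footstep(2) + against(2) + foot(1) = 7 ✓
Line 3: some(1) + cottage(2) + rustles(2) = 5 ✓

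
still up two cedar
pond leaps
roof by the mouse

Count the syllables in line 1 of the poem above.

5

Line 1: "still up two cedar": 1+1+1+2 = 5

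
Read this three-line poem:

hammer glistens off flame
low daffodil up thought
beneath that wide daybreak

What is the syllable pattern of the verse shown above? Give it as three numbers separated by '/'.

Line 1: hammer (2), glistens (2), off (1), flame (1) → 6
Line 2: low (1), daffodil (3), up (1), thought (1) → 6
Line 3: beneath (2), that (1), wide (1), daybreak (2) → 6

6/6/6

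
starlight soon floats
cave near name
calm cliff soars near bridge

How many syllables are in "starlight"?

2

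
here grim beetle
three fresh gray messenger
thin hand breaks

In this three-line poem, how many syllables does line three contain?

3

Line three: thin (1), hand (1), breaks (1) → 3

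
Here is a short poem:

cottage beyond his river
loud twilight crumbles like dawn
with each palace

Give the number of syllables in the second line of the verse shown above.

The second line: loud(1) + twilight(2) + crumbles(2) + like(1) + dawn(1) = 7

7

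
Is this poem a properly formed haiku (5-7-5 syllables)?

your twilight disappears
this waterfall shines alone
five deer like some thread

No

Line 1: your (1), twilight (2), disappears (3) → 6 (expected 5)
Line 2: this (1), waterfall (3), shines (1), alone (2) → 7 ✓
Line 3: five (1), deer (1), like (1), some (1), thread (1) → 5 ✓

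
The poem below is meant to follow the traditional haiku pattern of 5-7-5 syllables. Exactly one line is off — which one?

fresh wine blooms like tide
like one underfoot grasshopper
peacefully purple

Line 2

Line 1: "fresh wine blooms like tide": 1+1+1+1+1 = 5 ✓
Line 2: "like one underfoot grasshopper": 1+1+3+3 = 8 (expected 7)
Line 3: "peacefully purple": 3+2 = 5 ✓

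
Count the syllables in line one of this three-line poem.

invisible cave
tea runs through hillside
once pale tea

5

Line one: invisible(4) + cave(1) = 5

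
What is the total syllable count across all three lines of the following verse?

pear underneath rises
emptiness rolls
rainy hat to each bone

Line 1: pear (1), underneath (3), rises (2) → 6
Line 2: emptiness (3), rolls (1) → 4
Line 3: rainy (2), hat (1), to (1), each (1), bone (1) → 6
Total: 6 + 4 + 6 = 16

16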